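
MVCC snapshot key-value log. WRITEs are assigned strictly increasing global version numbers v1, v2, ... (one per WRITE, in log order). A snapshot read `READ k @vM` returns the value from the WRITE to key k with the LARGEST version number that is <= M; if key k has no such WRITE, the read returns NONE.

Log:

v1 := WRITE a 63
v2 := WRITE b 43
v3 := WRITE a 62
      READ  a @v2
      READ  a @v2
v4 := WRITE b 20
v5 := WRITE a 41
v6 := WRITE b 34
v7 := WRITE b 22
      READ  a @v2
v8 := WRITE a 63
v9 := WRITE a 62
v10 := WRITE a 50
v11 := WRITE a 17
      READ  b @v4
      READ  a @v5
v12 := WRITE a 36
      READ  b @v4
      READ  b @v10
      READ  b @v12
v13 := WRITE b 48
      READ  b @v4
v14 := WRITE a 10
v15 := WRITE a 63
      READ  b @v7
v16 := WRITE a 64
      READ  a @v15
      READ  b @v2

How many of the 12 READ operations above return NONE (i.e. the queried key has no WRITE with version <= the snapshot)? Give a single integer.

v1: WRITE a=63  (a history now [(1, 63)])
v2: WRITE b=43  (b history now [(2, 43)])
v3: WRITE a=62  (a history now [(1, 63), (3, 62)])
READ a @v2: history=[(1, 63), (3, 62)] -> pick v1 -> 63
READ a @v2: history=[(1, 63), (3, 62)] -> pick v1 -> 63
v4: WRITE b=20  (b history now [(2, 43), (4, 20)])
v5: WRITE a=41  (a history now [(1, 63), (3, 62), (5, 41)])
v6: WRITE b=34  (b history now [(2, 43), (4, 20), (6, 34)])
v7: WRITE b=22  (b history now [(2, 43), (4, 20), (6, 34), (7, 22)])
READ a @v2: history=[(1, 63), (3, 62), (5, 41)] -> pick v1 -> 63
v8: WRITE a=63  (a history now [(1, 63), (3, 62), (5, 41), (8, 63)])
v9: WRITE a=62  (a history now [(1, 63), (3, 62), (5, 41), (8, 63), (9, 62)])
v10: WRITE a=50  (a history now [(1, 63), (3, 62), (5, 41), (8, 63), (9, 62), (10, 50)])
v11: WRITE a=17  (a history now [(1, 63), (3, 62), (5, 41), (8, 63), (9, 62), (10, 50), (11, 17)])
READ b @v4: history=[(2, 43), (4, 20), (6, 34), (7, 22)] -> pick v4 -> 20
READ a @v5: history=[(1, 63), (3, 62), (5, 41), (8, 63), (9, 62), (10, 50), (11, 17)] -> pick v5 -> 41
v12: WRITE a=36  (a history now [(1, 63), (3, 62), (5, 41), (8, 63), (9, 62), (10, 50), (11, 17), (12, 36)])
READ b @v4: history=[(2, 43), (4, 20), (6, 34), (7, 22)] -> pick v4 -> 20
READ b @v10: history=[(2, 43), (4, 20), (6, 34), (7, 22)] -> pick v7 -> 22
READ b @v12: history=[(2, 43), (4, 20), (6, 34), (7, 22)] -> pick v7 -> 22
v13: WRITE b=48  (b history now [(2, 43), (4, 20), (6, 34), (7, 22), (13, 48)])
READ b @v4: history=[(2, 43), (4, 20), (6, 34), (7, 22), (13, 48)] -> pick v4 -> 20
v14: WRITE a=10  (a history now [(1, 63), (3, 62), (5, 41), (8, 63), (9, 62), (10, 50), (11, 17), (12, 36), (14, 10)])
v15: WRITE a=63  (a history now [(1, 63), (3, 62), (5, 41), (8, 63), (9, 62), (10, 50), (11, 17), (12, 36), (14, 10), (15, 63)])
READ b @v7: history=[(2, 43), (4, 20), (6, 34), (7, 22), (13, 48)] -> pick v7 -> 22
v16: WRITE a=64  (a history now [(1, 63), (3, 62), (5, 41), (8, 63), (9, 62), (10, 50), (11, 17), (12, 36), (14, 10), (15, 63), (16, 64)])
READ a @v15: history=[(1, 63), (3, 62), (5, 41), (8, 63), (9, 62), (10, 50), (11, 17), (12, 36), (14, 10), (15, 63), (16, 64)] -> pick v15 -> 63
READ b @v2: history=[(2, 43), (4, 20), (6, 34), (7, 22), (13, 48)] -> pick v2 -> 43
Read results in order: ['63', '63', '63', '20', '41', '20', '22', '22', '20', '22', '63', '43']
NONE count = 0

Answer: 0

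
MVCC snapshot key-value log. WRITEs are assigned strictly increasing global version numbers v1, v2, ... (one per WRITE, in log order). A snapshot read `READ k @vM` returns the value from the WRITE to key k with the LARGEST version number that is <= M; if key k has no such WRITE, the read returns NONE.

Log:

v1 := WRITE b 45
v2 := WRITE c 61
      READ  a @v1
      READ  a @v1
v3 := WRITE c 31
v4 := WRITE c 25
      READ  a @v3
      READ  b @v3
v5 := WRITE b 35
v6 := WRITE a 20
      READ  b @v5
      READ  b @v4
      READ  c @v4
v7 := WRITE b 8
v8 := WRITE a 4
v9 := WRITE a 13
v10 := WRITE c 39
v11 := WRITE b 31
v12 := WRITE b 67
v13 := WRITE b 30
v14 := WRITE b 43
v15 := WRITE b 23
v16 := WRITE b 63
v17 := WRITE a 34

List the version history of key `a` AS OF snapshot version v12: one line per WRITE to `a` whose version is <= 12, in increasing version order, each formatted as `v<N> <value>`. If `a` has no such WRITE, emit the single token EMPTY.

Answer: v6 20
v8 4
v9 13

Derivation:
Scan writes for key=a with version <= 12:
  v1 WRITE b 45 -> skip
  v2 WRITE c 61 -> skip
  v3 WRITE c 31 -> skip
  v4 WRITE c 25 -> skip
  v5 WRITE b 35 -> skip
  v6 WRITE a 20 -> keep
  v7 WRITE b 8 -> skip
  v8 WRITE a 4 -> keep
  v9 WRITE a 13 -> keep
  v10 WRITE c 39 -> skip
  v11 WRITE b 31 -> skip
  v12 WRITE b 67 -> skip
  v13 WRITE b 30 -> skip
  v14 WRITE b 43 -> skip
  v15 WRITE b 23 -> skip
  v16 WRITE b 63 -> skip
  v17 WRITE a 34 -> drop (> snap)
Collected: [(6, 20), (8, 4), (9, 13)]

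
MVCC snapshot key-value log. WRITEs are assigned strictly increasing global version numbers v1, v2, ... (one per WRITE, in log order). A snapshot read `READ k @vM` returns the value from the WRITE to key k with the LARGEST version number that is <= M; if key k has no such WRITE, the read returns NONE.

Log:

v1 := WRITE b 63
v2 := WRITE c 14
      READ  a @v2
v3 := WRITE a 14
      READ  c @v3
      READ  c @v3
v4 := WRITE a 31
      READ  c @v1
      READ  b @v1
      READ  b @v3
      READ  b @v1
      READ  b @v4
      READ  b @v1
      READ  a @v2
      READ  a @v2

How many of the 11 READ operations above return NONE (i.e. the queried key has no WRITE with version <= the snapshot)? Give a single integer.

Answer: 4

Derivation:
v1: WRITE b=63  (b history now [(1, 63)])
v2: WRITE c=14  (c history now [(2, 14)])
READ a @v2: history=[] -> no version <= 2 -> NONE
v3: WRITE a=14  (a history now [(3, 14)])
READ c @v3: history=[(2, 14)] -> pick v2 -> 14
READ c @v3: history=[(2, 14)] -> pick v2 -> 14
v4: WRITE a=31  (a history now [(3, 14), (4, 31)])
READ c @v1: history=[(2, 14)] -> no version <= 1 -> NONE
READ b @v1: history=[(1, 63)] -> pick v1 -> 63
READ b @v3: history=[(1, 63)] -> pick v1 -> 63
READ b @v1: history=[(1, 63)] -> pick v1 -> 63
READ b @v4: history=[(1, 63)] -> pick v1 -> 63
READ b @v1: history=[(1, 63)] -> pick v1 -> 63
READ a @v2: history=[(3, 14), (4, 31)] -> no version <= 2 -> NONE
READ a @v2: history=[(3, 14), (4, 31)] -> no version <= 2 -> NONE
Read results in order: ['NONE', '14', '14', 'NONE', '63', '63', '63', '63', '63', 'NONE', 'NONE']
NONE count = 4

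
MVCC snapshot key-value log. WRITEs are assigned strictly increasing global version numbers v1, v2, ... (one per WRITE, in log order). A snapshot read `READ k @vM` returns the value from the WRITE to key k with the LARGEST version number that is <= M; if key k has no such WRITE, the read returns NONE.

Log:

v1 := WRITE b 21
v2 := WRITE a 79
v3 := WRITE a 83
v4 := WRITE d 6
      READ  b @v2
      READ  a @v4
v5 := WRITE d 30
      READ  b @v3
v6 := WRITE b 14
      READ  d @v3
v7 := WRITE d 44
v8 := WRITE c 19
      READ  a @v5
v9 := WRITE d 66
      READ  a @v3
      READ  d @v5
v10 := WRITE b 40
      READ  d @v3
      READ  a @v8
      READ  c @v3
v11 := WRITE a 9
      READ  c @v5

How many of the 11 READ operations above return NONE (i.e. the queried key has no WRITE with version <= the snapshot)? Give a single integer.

v1: WRITE b=21  (b history now [(1, 21)])
v2: WRITE a=79  (a history now [(2, 79)])
v3: WRITE a=83  (a history now [(2, 79), (3, 83)])
v4: WRITE d=6  (d history now [(4, 6)])
READ b @v2: history=[(1, 21)] -> pick v1 -> 21
READ a @v4: history=[(2, 79), (3, 83)] -> pick v3 -> 83
v5: WRITE d=30  (d history now [(4, 6), (5, 30)])
READ b @v3: history=[(1, 21)] -> pick v1 -> 21
v6: WRITE b=14  (b history now [(1, 21), (6, 14)])
READ d @v3: history=[(4, 6), (5, 30)] -> no version <= 3 -> NONE
v7: WRITE d=44  (d history now [(4, 6), (5, 30), (7, 44)])
v8: WRITE c=19  (c history now [(8, 19)])
READ a @v5: history=[(2, 79), (3, 83)] -> pick v3 -> 83
v9: WRITE d=66  (d history now [(4, 6), (5, 30), (7, 44), (9, 66)])
READ a @v3: history=[(2, 79), (3, 83)] -> pick v3 -> 83
READ d @v5: history=[(4, 6), (5, 30), (7, 44), (9, 66)] -> pick v5 -> 30
v10: WRITE b=40  (b history now [(1, 21), (6, 14), (10, 40)])
READ d @v3: history=[(4, 6), (5, 30), (7, 44), (9, 66)] -> no version <= 3 -> NONE
READ a @v8: history=[(2, 79), (3, 83)] -> pick v3 -> 83
READ c @v3: history=[(8, 19)] -> no version <= 3 -> NONE
v11: WRITE a=9  (a history now [(2, 79), (3, 83), (11, 9)])
READ c @v5: history=[(8, 19)] -> no version <= 5 -> NONE
Read results in order: ['21', '83', '21', 'NONE', '83', '83', '30', 'NONE', '83', 'NONE', 'NONE']
NONE count = 4

Answer: 4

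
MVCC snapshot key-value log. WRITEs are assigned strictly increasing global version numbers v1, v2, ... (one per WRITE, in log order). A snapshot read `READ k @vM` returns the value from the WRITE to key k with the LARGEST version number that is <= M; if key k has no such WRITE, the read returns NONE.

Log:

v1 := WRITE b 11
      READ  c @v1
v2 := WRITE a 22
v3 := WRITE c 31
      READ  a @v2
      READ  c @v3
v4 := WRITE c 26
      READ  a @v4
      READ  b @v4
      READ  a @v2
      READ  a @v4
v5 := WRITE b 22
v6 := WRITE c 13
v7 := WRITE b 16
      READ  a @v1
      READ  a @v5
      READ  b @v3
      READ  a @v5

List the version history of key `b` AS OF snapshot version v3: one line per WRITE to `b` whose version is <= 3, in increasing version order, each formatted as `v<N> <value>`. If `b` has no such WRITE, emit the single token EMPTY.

Answer: v1 11

Derivation:
Scan writes for key=b with version <= 3:
  v1 WRITE b 11 -> keep
  v2 WRITE a 22 -> skip
  v3 WRITE c 31 -> skip
  v4 WRITE c 26 -> skip
  v5 WRITE b 22 -> drop (> snap)
  v6 WRITE c 13 -> skip
  v7 WRITE b 16 -> drop (> snap)
Collected: [(1, 11)]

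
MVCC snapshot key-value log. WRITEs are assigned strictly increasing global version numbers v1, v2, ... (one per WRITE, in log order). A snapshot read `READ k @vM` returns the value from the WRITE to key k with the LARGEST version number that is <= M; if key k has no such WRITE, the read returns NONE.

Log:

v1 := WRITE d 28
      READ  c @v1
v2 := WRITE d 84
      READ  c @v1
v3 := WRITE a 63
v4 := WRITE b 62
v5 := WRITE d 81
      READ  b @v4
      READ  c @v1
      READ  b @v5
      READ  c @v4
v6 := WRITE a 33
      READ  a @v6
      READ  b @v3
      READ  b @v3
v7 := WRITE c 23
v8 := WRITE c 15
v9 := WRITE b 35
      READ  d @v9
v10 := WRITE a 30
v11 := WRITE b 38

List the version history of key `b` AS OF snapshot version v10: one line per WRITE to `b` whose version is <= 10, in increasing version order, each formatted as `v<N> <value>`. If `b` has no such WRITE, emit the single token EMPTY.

Scan writes for key=b with version <= 10:
  v1 WRITE d 28 -> skip
  v2 WRITE d 84 -> skip
  v3 WRITE a 63 -> skip
  v4 WRITE b 62 -> keep
  v5 WRITE d 81 -> skip
  v6 WRITE a 33 -> skip
  v7 WRITE c 23 -> skip
  v8 WRITE c 15 -> skip
  v9 WRITE b 35 -> keep
  v10 WRITE a 30 -> skip
  v11 WRITE b 38 -> drop (> snap)
Collected: [(4, 62), (9, 35)]

Answer: v4 62
v9 35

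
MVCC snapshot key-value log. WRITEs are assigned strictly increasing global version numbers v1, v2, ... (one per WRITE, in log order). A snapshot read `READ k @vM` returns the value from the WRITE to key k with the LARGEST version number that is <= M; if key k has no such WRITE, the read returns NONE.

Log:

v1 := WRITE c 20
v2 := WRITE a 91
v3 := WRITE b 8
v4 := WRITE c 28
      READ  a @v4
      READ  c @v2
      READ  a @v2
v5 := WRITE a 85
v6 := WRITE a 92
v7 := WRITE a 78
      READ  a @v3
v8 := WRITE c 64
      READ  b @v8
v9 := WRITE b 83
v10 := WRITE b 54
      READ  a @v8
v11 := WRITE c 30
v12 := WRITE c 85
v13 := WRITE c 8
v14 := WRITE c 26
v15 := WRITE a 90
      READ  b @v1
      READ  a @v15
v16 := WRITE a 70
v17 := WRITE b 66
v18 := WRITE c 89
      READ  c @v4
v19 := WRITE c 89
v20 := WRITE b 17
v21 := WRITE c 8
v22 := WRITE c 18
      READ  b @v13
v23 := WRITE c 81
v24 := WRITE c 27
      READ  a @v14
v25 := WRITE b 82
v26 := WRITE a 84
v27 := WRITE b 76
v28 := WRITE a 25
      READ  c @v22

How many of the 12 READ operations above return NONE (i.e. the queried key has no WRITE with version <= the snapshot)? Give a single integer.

v1: WRITE c=20  (c history now [(1, 20)])
v2: WRITE a=91  (a history now [(2, 91)])
v3: WRITE b=8  (b history now [(3, 8)])
v4: WRITE c=28  (c history now [(1, 20), (4, 28)])
READ a @v4: history=[(2, 91)] -> pick v2 -> 91
READ c @v2: history=[(1, 20), (4, 28)] -> pick v1 -> 20
READ a @v2: history=[(2, 91)] -> pick v2 -> 91
v5: WRITE a=85  (a history now [(2, 91), (5, 85)])
v6: WRITE a=92  (a history now [(2, 91), (5, 85), (6, 92)])
v7: WRITE a=78  (a history now [(2, 91), (5, 85), (6, 92), (7, 78)])
READ a @v3: history=[(2, 91), (5, 85), (6, 92), (7, 78)] -> pick v2 -> 91
v8: WRITE c=64  (c history now [(1, 20), (4, 28), (8, 64)])
READ b @v8: history=[(3, 8)] -> pick v3 -> 8
v9: WRITE b=83  (b history now [(3, 8), (9, 83)])
v10: WRITE b=54  (b history now [(3, 8), (9, 83), (10, 54)])
READ a @v8: history=[(2, 91), (5, 85), (6, 92), (7, 78)] -> pick v7 -> 78
v11: WRITE c=30  (c history now [(1, 20), (4, 28), (8, 64), (11, 30)])
v12: WRITE c=85  (c history now [(1, 20), (4, 28), (8, 64), (11, 30), (12, 85)])
v13: WRITE c=8  (c history now [(1, 20), (4, 28), (8, 64), (11, 30), (12, 85), (13, 8)])
v14: WRITE c=26  (c history now [(1, 20), (4, 28), (8, 64), (11, 30), (12, 85), (13, 8), (14, 26)])
v15: WRITE a=90  (a history now [(2, 91), (5, 85), (6, 92), (7, 78), (15, 90)])
READ b @v1: history=[(3, 8), (9, 83), (10, 54)] -> no version <= 1 -> NONE
READ a @v15: history=[(2, 91), (5, 85), (6, 92), (7, 78), (15, 90)] -> pick v15 -> 90
v16: WRITE a=70  (a history now [(2, 91), (5, 85), (6, 92), (7, 78), (15, 90), (16, 70)])
v17: WRITE b=66  (b history now [(3, 8), (9, 83), (10, 54), (17, 66)])
v18: WRITE c=89  (c history now [(1, 20), (4, 28), (8, 64), (11, 30), (12, 85), (13, 8), (14, 26), (18, 89)])
READ c @v4: history=[(1, 20), (4, 28), (8, 64), (11, 30), (12, 85), (13, 8), (14, 26), (18, 89)] -> pick v4 -> 28
v19: WRITE c=89  (c history now [(1, 20), (4, 28), (8, 64), (11, 30), (12, 85), (13, 8), (14, 26), (18, 89), (19, 89)])
v20: WRITE b=17  (b history now [(3, 8), (9, 83), (10, 54), (17, 66), (20, 17)])
v21: WRITE c=8  (c history now [(1, 20), (4, 28), (8, 64), (11, 30), (12, 85), (13, 8), (14, 26), (18, 89), (19, 89), (21, 8)])
v22: WRITE c=18  (c history now [(1, 20), (4, 28), (8, 64), (11, 30), (12, 85), (13, 8), (14, 26), (18, 89), (19, 89), (21, 8), (22, 18)])
READ b @v13: history=[(3, 8), (9, 83), (10, 54), (17, 66), (20, 17)] -> pick v10 -> 54
v23: WRITE c=81  (c history now [(1, 20), (4, 28), (8, 64), (11, 30), (12, 85), (13, 8), (14, 26), (18, 89), (19, 89), (21, 8), (22, 18), (23, 81)])
v24: WRITE c=27  (c history now [(1, 20), (4, 28), (8, 64), (11, 30), (12, 85), (13, 8), (14, 26), (18, 89), (19, 89), (21, 8), (22, 18), (23, 81), (24, 27)])
READ a @v14: history=[(2, 91), (5, 85), (6, 92), (7, 78), (15, 90), (16, 70)] -> pick v7 -> 78
v25: WRITE b=82  (b history now [(3, 8), (9, 83), (10, 54), (17, 66), (20, 17), (25, 82)])
v26: WRITE a=84  (a history now [(2, 91), (5, 85), (6, 92), (7, 78), (15, 90), (16, 70), (26, 84)])
v27: WRITE b=76  (b history now [(3, 8), (9, 83), (10, 54), (17, 66), (20, 17), (25, 82), (27, 76)])
v28: WRITE a=25  (a history now [(2, 91), (5, 85), (6, 92), (7, 78), (15, 90), (16, 70), (26, 84), (28, 25)])
READ c @v22: history=[(1, 20), (4, 28), (8, 64), (11, 30), (12, 85), (13, 8), (14, 26), (18, 89), (19, 89), (21, 8), (22, 18), (23, 81), (24, 27)] -> pick v22 -> 18
Read results in order: ['91', '20', '91', '91', '8', '78', 'NONE', '90', '28', '54', '78', '18']
NONE count = 1

Answer: 1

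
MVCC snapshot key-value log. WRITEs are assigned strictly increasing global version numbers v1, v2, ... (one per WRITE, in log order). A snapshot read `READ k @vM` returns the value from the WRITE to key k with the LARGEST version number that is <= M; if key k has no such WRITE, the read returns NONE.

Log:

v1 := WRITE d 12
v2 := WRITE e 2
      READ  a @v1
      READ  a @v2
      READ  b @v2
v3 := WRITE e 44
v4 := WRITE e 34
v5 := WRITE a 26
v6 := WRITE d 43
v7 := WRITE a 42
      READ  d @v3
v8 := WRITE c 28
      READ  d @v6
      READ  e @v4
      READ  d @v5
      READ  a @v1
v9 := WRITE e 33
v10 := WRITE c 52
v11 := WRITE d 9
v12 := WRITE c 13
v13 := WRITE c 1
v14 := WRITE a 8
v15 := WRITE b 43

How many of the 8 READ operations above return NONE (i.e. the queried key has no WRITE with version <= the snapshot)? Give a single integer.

v1: WRITE d=12  (d history now [(1, 12)])
v2: WRITE e=2  (e history now [(2, 2)])
READ a @v1: history=[] -> no version <= 1 -> NONE
READ a @v2: history=[] -> no version <= 2 -> NONE
READ b @v2: history=[] -> no version <= 2 -> NONE
v3: WRITE e=44  (e history now [(2, 2), (3, 44)])
v4: WRITE e=34  (e history now [(2, 2), (3, 44), (4, 34)])
v5: WRITE a=26  (a history now [(5, 26)])
v6: WRITE d=43  (d history now [(1, 12), (6, 43)])
v7: WRITE a=42  (a history now [(5, 26), (7, 42)])
READ d @v3: history=[(1, 12), (6, 43)] -> pick v1 -> 12
v8: WRITE c=28  (c history now [(8, 28)])
READ d @v6: history=[(1, 12), (6, 43)] -> pick v6 -> 43
READ e @v4: history=[(2, 2), (3, 44), (4, 34)] -> pick v4 -> 34
READ d @v5: history=[(1, 12), (6, 43)] -> pick v1 -> 12
READ a @v1: history=[(5, 26), (7, 42)] -> no version <= 1 -> NONE
v9: WRITE e=33  (e history now [(2, 2), (3, 44), (4, 34), (9, 33)])
v10: WRITE c=52  (c history now [(8, 28), (10, 52)])
v11: WRITE d=9  (d history now [(1, 12), (6, 43), (11, 9)])
v12: WRITE c=13  (c history now [(8, 28), (10, 52), (12, 13)])
v13: WRITE c=1  (c history now [(8, 28), (10, 52), (12, 13), (13, 1)])
v14: WRITE a=8  (a history now [(5, 26), (7, 42), (14, 8)])
v15: WRITE b=43  (b history now [(15, 43)])
Read results in order: ['NONE', 'NONE', 'NONE', '12', '43', '34', '12', 'NONE']
NONE count = 4

Answer: 4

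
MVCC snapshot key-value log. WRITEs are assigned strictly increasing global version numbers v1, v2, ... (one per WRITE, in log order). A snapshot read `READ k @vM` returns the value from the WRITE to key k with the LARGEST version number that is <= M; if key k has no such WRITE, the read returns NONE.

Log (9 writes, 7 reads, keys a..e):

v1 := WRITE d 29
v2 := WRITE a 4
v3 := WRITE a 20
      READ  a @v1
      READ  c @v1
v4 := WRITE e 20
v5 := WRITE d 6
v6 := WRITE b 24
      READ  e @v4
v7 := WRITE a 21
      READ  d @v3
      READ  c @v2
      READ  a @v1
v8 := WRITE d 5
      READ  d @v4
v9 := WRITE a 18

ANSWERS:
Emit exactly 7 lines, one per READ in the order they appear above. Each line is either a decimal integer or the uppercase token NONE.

Answer: NONE
NONE
20
29
NONE
NONE
29

Derivation:
v1: WRITE d=29  (d history now [(1, 29)])
v2: WRITE a=4  (a history now [(2, 4)])
v3: WRITE a=20  (a history now [(2, 4), (3, 20)])
READ a @v1: history=[(2, 4), (3, 20)] -> no version <= 1 -> NONE
READ c @v1: history=[] -> no version <= 1 -> NONE
v4: WRITE e=20  (e history now [(4, 20)])
v5: WRITE d=6  (d history now [(1, 29), (5, 6)])
v6: WRITE b=24  (b history now [(6, 24)])
READ e @v4: history=[(4, 20)] -> pick v4 -> 20
v7: WRITE a=21  (a history now [(2, 4), (3, 20), (7, 21)])
READ d @v3: history=[(1, 29), (5, 6)] -> pick v1 -> 29
READ c @v2: history=[] -> no version <= 2 -> NONE
READ a @v1: history=[(2, 4), (3, 20), (7, 21)] -> no version <= 1 -> NONE
v8: WRITE d=5  (d history now [(1, 29), (5, 6), (8, 5)])
READ d @v4: history=[(1, 29), (5, 6), (8, 5)] -> pick v1 -> 29
v9: WRITE a=18  (a history now [(2, 4), (3, 20), (7, 21), (9, 18)])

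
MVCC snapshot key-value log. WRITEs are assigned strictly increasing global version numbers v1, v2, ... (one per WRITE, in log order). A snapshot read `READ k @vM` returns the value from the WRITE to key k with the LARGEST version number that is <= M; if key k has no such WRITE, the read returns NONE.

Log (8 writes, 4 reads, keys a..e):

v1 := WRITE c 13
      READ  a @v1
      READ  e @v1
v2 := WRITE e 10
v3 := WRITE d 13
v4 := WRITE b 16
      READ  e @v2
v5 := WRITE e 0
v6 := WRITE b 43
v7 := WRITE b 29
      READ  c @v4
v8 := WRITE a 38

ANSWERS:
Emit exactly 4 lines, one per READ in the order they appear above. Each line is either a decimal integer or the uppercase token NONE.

v1: WRITE c=13  (c history now [(1, 13)])
READ a @v1: history=[] -> no version <= 1 -> NONE
READ e @v1: history=[] -> no version <= 1 -> NONE
v2: WRITE e=10  (e history now [(2, 10)])
v3: WRITE d=13  (d history now [(3, 13)])
v4: WRITE b=16  (b history now [(4, 16)])
READ e @v2: history=[(2, 10)] -> pick v2 -> 10
v5: WRITE e=0  (e history now [(2, 10), (5, 0)])
v6: WRITE b=43  (b history now [(4, 16), (6, 43)])
v7: WRITE b=29  (b history now [(4, 16), (6, 43), (7, 29)])
READ c @v4: history=[(1, 13)] -> pick v1 -> 13
v8: WRITE a=38  (a history now [(8, 38)])

Answer: NONE
NONE
10
13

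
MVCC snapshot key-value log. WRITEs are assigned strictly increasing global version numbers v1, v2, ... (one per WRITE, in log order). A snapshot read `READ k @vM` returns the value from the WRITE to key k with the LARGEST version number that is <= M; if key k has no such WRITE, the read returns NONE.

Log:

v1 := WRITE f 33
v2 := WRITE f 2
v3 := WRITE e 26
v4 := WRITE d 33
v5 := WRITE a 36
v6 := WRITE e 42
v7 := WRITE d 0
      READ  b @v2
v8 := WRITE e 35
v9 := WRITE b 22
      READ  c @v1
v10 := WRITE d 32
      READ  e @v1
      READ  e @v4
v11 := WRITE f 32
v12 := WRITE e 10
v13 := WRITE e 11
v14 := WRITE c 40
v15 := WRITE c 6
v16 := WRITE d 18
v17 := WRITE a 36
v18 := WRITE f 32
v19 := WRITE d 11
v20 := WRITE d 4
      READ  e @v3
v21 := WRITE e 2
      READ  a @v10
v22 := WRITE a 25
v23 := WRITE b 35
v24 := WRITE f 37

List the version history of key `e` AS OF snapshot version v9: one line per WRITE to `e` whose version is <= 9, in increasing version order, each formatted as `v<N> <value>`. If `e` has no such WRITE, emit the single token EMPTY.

Scan writes for key=e with version <= 9:
  v1 WRITE f 33 -> skip
  v2 WRITE f 2 -> skip
  v3 WRITE e 26 -> keep
  v4 WRITE d 33 -> skip
  v5 WRITE a 36 -> skip
  v6 WRITE e 42 -> keep
  v7 WRITE d 0 -> skip
  v8 WRITE e 35 -> keep
  v9 WRITE b 22 -> skip
  v10 WRITE d 32 -> skip
  v11 WRITE f 32 -> skip
  v12 WRITE e 10 -> drop (> snap)
  v13 WRITE e 11 -> drop (> snap)
  v14 WRITE c 40 -> skip
  v15 WRITE c 6 -> skip
  v16 WRITE d 18 -> skip
  v17 WRITE a 36 -> skip
  v18 WRITE f 32 -> skip
  v19 WRITE d 11 -> skip
  v20 WRITE d 4 -> skip
  v21 WRITE e 2 -> drop (> snap)
  v22 WRITE a 25 -> skip
  v23 WRITE b 35 -> skip
  v24 WRITE f 37 -> skip
Collected: [(3, 26), (6, 42), (8, 35)]

Answer: v3 26
v6 42
v8 35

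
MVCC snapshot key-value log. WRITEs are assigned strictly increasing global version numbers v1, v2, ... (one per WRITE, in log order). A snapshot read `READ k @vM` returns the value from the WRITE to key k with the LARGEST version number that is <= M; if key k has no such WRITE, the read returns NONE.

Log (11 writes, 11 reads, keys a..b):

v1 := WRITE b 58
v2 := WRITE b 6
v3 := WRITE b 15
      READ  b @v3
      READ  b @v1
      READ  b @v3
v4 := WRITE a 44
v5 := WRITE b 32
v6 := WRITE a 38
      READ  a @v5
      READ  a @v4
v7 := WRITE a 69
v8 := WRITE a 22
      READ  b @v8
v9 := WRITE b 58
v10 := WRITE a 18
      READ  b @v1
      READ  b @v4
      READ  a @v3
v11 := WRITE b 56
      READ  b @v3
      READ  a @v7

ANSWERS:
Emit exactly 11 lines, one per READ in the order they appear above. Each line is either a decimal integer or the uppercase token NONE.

v1: WRITE b=58  (b history now [(1, 58)])
v2: WRITE b=6  (b history now [(1, 58), (2, 6)])
v3: WRITE b=15  (b history now [(1, 58), (2, 6), (3, 15)])
READ b @v3: history=[(1, 58), (2, 6), (3, 15)] -> pick v3 -> 15
READ b @v1: history=[(1, 58), (2, 6), (3, 15)] -> pick v1 -> 58
READ b @v3: history=[(1, 58), (2, 6), (3, 15)] -> pick v3 -> 15
v4: WRITE a=44  (a history now [(4, 44)])
v5: WRITE b=32  (b history now [(1, 58), (2, 6), (3, 15), (5, 32)])
v6: WRITE a=38  (a history now [(4, 44), (6, 38)])
READ a @v5: history=[(4, 44), (6, 38)] -> pick v4 -> 44
READ a @v4: history=[(4, 44), (6, 38)] -> pick v4 -> 44
v7: WRITE a=69  (a history now [(4, 44), (6, 38), (7, 69)])
v8: WRITE a=22  (a history now [(4, 44), (6, 38), (7, 69), (8, 22)])
READ b @v8: history=[(1, 58), (2, 6), (3, 15), (5, 32)] -> pick v5 -> 32
v9: WRITE b=58  (b history now [(1, 58), (2, 6), (3, 15), (5, 32), (9, 58)])
v10: WRITE a=18  (a history now [(4, 44), (6, 38), (7, 69), (8, 22), (10, 18)])
READ b @v1: history=[(1, 58), (2, 6), (3, 15), (5, 32), (9, 58)] -> pick v1 -> 58
READ b @v4: history=[(1, 58), (2, 6), (3, 15), (5, 32), (9, 58)] -> pick v3 -> 15
READ a @v3: history=[(4, 44), (6, 38), (7, 69), (8, 22), (10, 18)] -> no version <= 3 -> NONE
v11: WRITE b=56  (b history now [(1, 58), (2, 6), (3, 15), (5, 32), (9, 58), (11, 56)])
READ b @v3: history=[(1, 58), (2, 6), (3, 15), (5, 32), (9, 58), (11, 56)] -> pick v3 -> 15
READ a @v7: history=[(4, 44), (6, 38), (7, 69), (8, 22), (10, 18)] -> pick v7 -> 69

Answer: 15
58
15
44
44
32
58
15
NONE
15
69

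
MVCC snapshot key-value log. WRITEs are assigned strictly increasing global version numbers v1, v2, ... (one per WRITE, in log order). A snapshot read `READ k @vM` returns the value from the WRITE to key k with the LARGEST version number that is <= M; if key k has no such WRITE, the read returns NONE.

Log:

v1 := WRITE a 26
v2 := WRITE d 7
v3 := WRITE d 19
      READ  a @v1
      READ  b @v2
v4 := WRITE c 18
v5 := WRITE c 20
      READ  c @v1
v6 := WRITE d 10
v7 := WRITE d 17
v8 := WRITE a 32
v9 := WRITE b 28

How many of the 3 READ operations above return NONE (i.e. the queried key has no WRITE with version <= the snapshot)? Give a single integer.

Answer: 2

Derivation:
v1: WRITE a=26  (a history now [(1, 26)])
v2: WRITE d=7  (d history now [(2, 7)])
v3: WRITE d=19  (d history now [(2, 7), (3, 19)])
READ a @v1: history=[(1, 26)] -> pick v1 -> 26
READ b @v2: history=[] -> no version <= 2 -> NONE
v4: WRITE c=18  (c history now [(4, 18)])
v5: WRITE c=20  (c history now [(4, 18), (5, 20)])
READ c @v1: history=[(4, 18), (5, 20)] -> no version <= 1 -> NONE
v6: WRITE d=10  (d history now [(2, 7), (3, 19), (6, 10)])
v7: WRITE d=17  (d history now [(2, 7), (3, 19), (6, 10), (7, 17)])
v8: WRITE a=32  (a history now [(1, 26), (8, 32)])
v9: WRITE b=28  (b history now [(9, 28)])
Read results in order: ['26', 'NONE', 'NONE']
NONE count = 2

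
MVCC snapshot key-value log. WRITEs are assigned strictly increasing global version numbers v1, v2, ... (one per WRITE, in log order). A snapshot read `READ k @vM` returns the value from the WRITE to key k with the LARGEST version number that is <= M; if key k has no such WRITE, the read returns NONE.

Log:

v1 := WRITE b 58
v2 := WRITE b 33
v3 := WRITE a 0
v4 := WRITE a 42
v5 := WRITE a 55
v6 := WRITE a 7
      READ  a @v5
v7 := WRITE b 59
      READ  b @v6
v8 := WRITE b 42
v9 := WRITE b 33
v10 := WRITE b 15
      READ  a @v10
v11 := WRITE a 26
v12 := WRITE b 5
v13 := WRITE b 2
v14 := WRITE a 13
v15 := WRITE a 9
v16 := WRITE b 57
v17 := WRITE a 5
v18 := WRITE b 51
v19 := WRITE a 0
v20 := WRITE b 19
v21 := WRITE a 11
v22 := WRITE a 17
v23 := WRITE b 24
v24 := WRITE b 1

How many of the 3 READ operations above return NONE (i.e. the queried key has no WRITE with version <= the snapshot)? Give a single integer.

Answer: 0

Derivation:
v1: WRITE b=58  (b history now [(1, 58)])
v2: WRITE b=33  (b history now [(1, 58), (2, 33)])
v3: WRITE a=0  (a history now [(3, 0)])
v4: WRITE a=42  (a history now [(3, 0), (4, 42)])
v5: WRITE a=55  (a history now [(3, 0), (4, 42), (5, 55)])
v6: WRITE a=7  (a history now [(3, 0), (4, 42), (5, 55), (6, 7)])
READ a @v5: history=[(3, 0), (4, 42), (5, 55), (6, 7)] -> pick v5 -> 55
v7: WRITE b=59  (b history now [(1, 58), (2, 33), (7, 59)])
READ b @v6: history=[(1, 58), (2, 33), (7, 59)] -> pick v2 -> 33
v8: WRITE b=42  (b history now [(1, 58), (2, 33), (7, 59), (8, 42)])
v9: WRITE b=33  (b history now [(1, 58), (2, 33), (7, 59), (8, 42), (9, 33)])
v10: WRITE b=15  (b history now [(1, 58), (2, 33), (7, 59), (8, 42), (9, 33), (10, 15)])
READ a @v10: history=[(3, 0), (4, 42), (5, 55), (6, 7)] -> pick v6 -> 7
v11: WRITE a=26  (a history now [(3, 0), (4, 42), (5, 55), (6, 7), (11, 26)])
v12: WRITE b=5  (b history now [(1, 58), (2, 33), (7, 59), (8, 42), (9, 33), (10, 15), (12, 5)])
v13: WRITE b=2  (b history now [(1, 58), (2, 33), (7, 59), (8, 42), (9, 33), (10, 15), (12, 5), (13, 2)])
v14: WRITE a=13  (a history now [(3, 0), (4, 42), (5, 55), (6, 7), (11, 26), (14, 13)])
v15: WRITE a=9  (a history now [(3, 0), (4, 42), (5, 55), (6, 7), (11, 26), (14, 13), (15, 9)])
v16: WRITE b=57  (b history now [(1, 58), (2, 33), (7, 59), (8, 42), (9, 33), (10, 15), (12, 5), (13, 2), (16, 57)])
v17: WRITE a=5  (a history now [(3, 0), (4, 42), (5, 55), (6, 7), (11, 26), (14, 13), (15, 9), (17, 5)])
v18: WRITE b=51  (b history now [(1, 58), (2, 33), (7, 59), (8, 42), (9, 33), (10, 15), (12, 5), (13, 2), (16, 57), (18, 51)])
v19: WRITE a=0  (a history now [(3, 0), (4, 42), (5, 55), (6, 7), (11, 26), (14, 13), (15, 9), (17, 5), (19, 0)])
v20: WRITE b=19  (b history now [(1, 58), (2, 33), (7, 59), (8, 42), (9, 33), (10, 15), (12, 5), (13, 2), (16, 57), (18, 51), (20, 19)])
v21: WRITE a=11  (a history now [(3, 0), (4, 42), (5, 55), (6, 7), (11, 26), (14, 13), (15, 9), (17, 5), (19, 0), (21, 11)])
v22: WRITE a=17  (a history now [(3, 0), (4, 42), (5, 55), (6, 7), (11, 26), (14, 13), (15, 9), (17, 5), (19, 0), (21, 11), (22, 17)])
v23: WRITE b=24  (b history now [(1, 58), (2, 33), (7, 59), (8, 42), (9, 33), (10, 15), (12, 5), (13, 2), (16, 57), (18, 51), (20, 19), (23, 24)])
v24: WRITE b=1  (b history now [(1, 58), (2, 33), (7, 59), (8, 42), (9, 33), (10, 15), (12, 5), (13, 2), (16, 57), (18, 51), (20, 19), (23, 24), (24, 1)])
Read results in order: ['55', '33', '7']
NONE count = 0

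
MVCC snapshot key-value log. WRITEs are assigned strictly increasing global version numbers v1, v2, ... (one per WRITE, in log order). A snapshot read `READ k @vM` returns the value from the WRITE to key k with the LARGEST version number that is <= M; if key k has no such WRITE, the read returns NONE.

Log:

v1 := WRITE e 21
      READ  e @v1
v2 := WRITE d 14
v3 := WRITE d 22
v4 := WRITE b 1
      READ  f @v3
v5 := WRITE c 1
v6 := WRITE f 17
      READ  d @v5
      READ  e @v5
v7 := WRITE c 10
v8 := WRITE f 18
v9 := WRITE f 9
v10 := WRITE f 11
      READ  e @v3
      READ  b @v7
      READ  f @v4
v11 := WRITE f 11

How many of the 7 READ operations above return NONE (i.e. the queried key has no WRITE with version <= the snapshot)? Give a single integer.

v1: WRITE e=21  (e history now [(1, 21)])
READ e @v1: history=[(1, 21)] -> pick v1 -> 21
v2: WRITE d=14  (d history now [(2, 14)])
v3: WRITE d=22  (d history now [(2, 14), (3, 22)])
v4: WRITE b=1  (b history now [(4, 1)])
READ f @v3: history=[] -> no version <= 3 -> NONE
v5: WRITE c=1  (c history now [(5, 1)])
v6: WRITE f=17  (f history now [(6, 17)])
READ d @v5: history=[(2, 14), (3, 22)] -> pick v3 -> 22
READ e @v5: history=[(1, 21)] -> pick v1 -> 21
v7: WRITE c=10  (c history now [(5, 1), (7, 10)])
v8: WRITE f=18  (f history now [(6, 17), (8, 18)])
v9: WRITE f=9  (f history now [(6, 17), (8, 18), (9, 9)])
v10: WRITE f=11  (f history now [(6, 17), (8, 18), (9, 9), (10, 11)])
READ e @v3: history=[(1, 21)] -> pick v1 -> 21
READ b @v7: history=[(4, 1)] -> pick v4 -> 1
READ f @v4: history=[(6, 17), (8, 18), (9, 9), (10, 11)] -> no version <= 4 -> NONE
v11: WRITE f=11  (f history now [(6, 17), (8, 18), (9, 9), (10, 11), (11, 11)])
Read results in order: ['21', 'NONE', '22', '21', '21', '1', 'NONE']
NONE count = 2

Answer: 2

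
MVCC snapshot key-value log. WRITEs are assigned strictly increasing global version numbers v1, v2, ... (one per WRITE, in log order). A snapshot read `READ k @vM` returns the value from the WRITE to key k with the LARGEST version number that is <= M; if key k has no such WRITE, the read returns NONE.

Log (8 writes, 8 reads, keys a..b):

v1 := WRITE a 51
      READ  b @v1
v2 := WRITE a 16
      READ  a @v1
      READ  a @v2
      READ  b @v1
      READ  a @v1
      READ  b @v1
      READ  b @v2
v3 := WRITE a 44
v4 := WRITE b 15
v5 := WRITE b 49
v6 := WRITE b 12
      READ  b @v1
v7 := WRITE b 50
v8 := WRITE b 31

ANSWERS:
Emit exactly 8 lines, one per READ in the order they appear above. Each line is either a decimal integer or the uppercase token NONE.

Answer: NONE
51
16
NONE
51
NONE
NONE
NONE

Derivation:
v1: WRITE a=51  (a history now [(1, 51)])
READ b @v1: history=[] -> no version <= 1 -> NONE
v2: WRITE a=16  (a history now [(1, 51), (2, 16)])
READ a @v1: history=[(1, 51), (2, 16)] -> pick v1 -> 51
READ a @v2: history=[(1, 51), (2, 16)] -> pick v2 -> 16
READ b @v1: history=[] -> no version <= 1 -> NONE
READ a @v1: history=[(1, 51), (2, 16)] -> pick v1 -> 51
READ b @v1: history=[] -> no version <= 1 -> NONE
READ b @v2: history=[] -> no version <= 2 -> NONE
v3: WRITE a=44  (a history now [(1, 51), (2, 16), (3, 44)])
v4: WRITE b=15  (b history now [(4, 15)])
v5: WRITE b=49  (b history now [(4, 15), (5, 49)])
v6: WRITE b=12  (b history now [(4, 15), (5, 49), (6, 12)])
READ b @v1: history=[(4, 15), (5, 49), (6, 12)] -> no version <= 1 -> NONE
v7: WRITE b=50  (b history now [(4, 15), (5, 49), (6, 12), (7, 50)])
v8: WRITE b=31  (b history now [(4, 15), (5, 49), (6, 12), (7, 50), (8, 31)])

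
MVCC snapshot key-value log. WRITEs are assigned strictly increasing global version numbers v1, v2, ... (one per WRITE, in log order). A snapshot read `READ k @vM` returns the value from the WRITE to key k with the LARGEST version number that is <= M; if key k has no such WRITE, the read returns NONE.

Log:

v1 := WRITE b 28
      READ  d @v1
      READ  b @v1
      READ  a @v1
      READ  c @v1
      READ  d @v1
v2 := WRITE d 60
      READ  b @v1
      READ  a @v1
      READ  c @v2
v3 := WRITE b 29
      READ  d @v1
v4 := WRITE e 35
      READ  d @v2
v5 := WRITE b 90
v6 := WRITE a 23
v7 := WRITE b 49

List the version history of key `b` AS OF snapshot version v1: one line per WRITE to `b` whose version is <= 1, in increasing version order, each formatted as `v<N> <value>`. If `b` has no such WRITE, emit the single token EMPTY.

Scan writes for key=b with version <= 1:
  v1 WRITE b 28 -> keep
  v2 WRITE d 60 -> skip
  v3 WRITE b 29 -> drop (> snap)
  v4 WRITE e 35 -> skip
  v5 WRITE b 90 -> drop (> snap)
  v6 WRITE a 23 -> skip
  v7 WRITE b 49 -> drop (> snap)
Collected: [(1, 28)]

Answer: v1 28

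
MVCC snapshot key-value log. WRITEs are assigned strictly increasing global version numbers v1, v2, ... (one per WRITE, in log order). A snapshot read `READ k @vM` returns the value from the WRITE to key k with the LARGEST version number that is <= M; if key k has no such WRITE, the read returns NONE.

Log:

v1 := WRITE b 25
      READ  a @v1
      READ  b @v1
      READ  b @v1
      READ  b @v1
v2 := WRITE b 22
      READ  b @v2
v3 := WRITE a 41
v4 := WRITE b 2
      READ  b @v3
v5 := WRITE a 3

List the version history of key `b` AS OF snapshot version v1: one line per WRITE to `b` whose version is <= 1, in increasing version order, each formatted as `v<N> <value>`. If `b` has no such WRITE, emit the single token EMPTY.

Answer: v1 25

Derivation:
Scan writes for key=b with version <= 1:
  v1 WRITE b 25 -> keep
  v2 WRITE b 22 -> drop (> snap)
  v3 WRITE a 41 -> skip
  v4 WRITE b 2 -> drop (> snap)
  v5 WRITE a 3 -> skip
Collected: [(1, 25)]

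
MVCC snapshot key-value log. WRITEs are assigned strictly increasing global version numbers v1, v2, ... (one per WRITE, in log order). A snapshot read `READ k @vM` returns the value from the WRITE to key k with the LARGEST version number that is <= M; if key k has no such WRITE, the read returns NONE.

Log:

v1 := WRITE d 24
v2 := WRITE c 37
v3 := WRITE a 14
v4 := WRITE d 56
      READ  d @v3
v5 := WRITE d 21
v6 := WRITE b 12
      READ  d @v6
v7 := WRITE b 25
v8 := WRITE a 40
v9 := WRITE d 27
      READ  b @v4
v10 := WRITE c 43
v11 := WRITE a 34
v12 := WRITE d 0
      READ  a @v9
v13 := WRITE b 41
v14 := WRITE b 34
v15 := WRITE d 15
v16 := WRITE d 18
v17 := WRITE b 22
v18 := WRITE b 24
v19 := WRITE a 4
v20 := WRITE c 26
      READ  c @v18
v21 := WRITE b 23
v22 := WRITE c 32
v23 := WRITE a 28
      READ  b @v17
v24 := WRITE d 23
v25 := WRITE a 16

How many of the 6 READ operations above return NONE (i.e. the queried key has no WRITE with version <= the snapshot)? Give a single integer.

Answer: 1

Derivation:
v1: WRITE d=24  (d history now [(1, 24)])
v2: WRITE c=37  (c history now [(2, 37)])
v3: WRITE a=14  (a history now [(3, 14)])
v4: WRITE d=56  (d history now [(1, 24), (4, 56)])
READ d @v3: history=[(1, 24), (4, 56)] -> pick v1 -> 24
v5: WRITE d=21  (d history now [(1, 24), (4, 56), (5, 21)])
v6: WRITE b=12  (b history now [(6, 12)])
READ d @v6: history=[(1, 24), (4, 56), (5, 21)] -> pick v5 -> 21
v7: WRITE b=25  (b history now [(6, 12), (7, 25)])
v8: WRITE a=40  (a history now [(3, 14), (8, 40)])
v9: WRITE d=27  (d history now [(1, 24), (4, 56), (5, 21), (9, 27)])
READ b @v4: history=[(6, 12), (7, 25)] -> no version <= 4 -> NONE
v10: WRITE c=43  (c history now [(2, 37), (10, 43)])
v11: WRITE a=34  (a history now [(3, 14), (8, 40), (11, 34)])
v12: WRITE d=0  (d history now [(1, 24), (4, 56), (5, 21), (9, 27), (12, 0)])
READ a @v9: history=[(3, 14), (8, 40), (11, 34)] -> pick v8 -> 40
v13: WRITE b=41  (b history now [(6, 12), (7, 25), (13, 41)])
v14: WRITE b=34  (b history now [(6, 12), (7, 25), (13, 41), (14, 34)])
v15: WRITE d=15  (d history now [(1, 24), (4, 56), (5, 21), (9, 27), (12, 0), (15, 15)])
v16: WRITE d=18  (d history now [(1, 24), (4, 56), (5, 21), (9, 27), (12, 0), (15, 15), (16, 18)])
v17: WRITE b=22  (b history now [(6, 12), (7, 25), (13, 41), (14, 34), (17, 22)])
v18: WRITE b=24  (b history now [(6, 12), (7, 25), (13, 41), (14, 34), (17, 22), (18, 24)])
v19: WRITE a=4  (a history now [(3, 14), (8, 40), (11, 34), (19, 4)])
v20: WRITE c=26  (c history now [(2, 37), (10, 43), (20, 26)])
READ c @v18: history=[(2, 37), (10, 43), (20, 26)] -> pick v10 -> 43
v21: WRITE b=23  (b history now [(6, 12), (7, 25), (13, 41), (14, 34), (17, 22), (18, 24), (21, 23)])
v22: WRITE c=32  (c history now [(2, 37), (10, 43), (20, 26), (22, 32)])
v23: WRITE a=28  (a history now [(3, 14), (8, 40), (11, 34), (19, 4), (23, 28)])
READ b @v17: history=[(6, 12), (7, 25), (13, 41), (14, 34), (17, 22), (18, 24), (21, 23)] -> pick v17 -> 22
v24: WRITE d=23  (d history now [(1, 24), (4, 56), (5, 21), (9, 27), (12, 0), (15, 15), (16, 18), (24, 23)])
v25: WRITE a=16  (a history now [(3, 14), (8, 40), (11, 34), (19, 4), (23, 28), (25, 16)])
Read results in order: ['24', '21', 'NONE', '40', '43', '22']
NONE count = 1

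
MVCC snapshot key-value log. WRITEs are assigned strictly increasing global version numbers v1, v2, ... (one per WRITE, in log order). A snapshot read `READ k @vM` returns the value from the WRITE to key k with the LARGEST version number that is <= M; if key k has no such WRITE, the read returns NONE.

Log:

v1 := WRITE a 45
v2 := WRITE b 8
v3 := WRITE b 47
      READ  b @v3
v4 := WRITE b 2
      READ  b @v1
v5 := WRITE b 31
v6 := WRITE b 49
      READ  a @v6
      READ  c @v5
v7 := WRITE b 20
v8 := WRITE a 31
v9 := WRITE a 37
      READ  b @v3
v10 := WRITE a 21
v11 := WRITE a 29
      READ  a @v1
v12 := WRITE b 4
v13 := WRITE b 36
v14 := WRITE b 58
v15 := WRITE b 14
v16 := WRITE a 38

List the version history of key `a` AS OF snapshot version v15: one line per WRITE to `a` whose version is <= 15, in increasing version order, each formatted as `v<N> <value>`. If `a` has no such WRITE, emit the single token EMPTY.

Scan writes for key=a with version <= 15:
  v1 WRITE a 45 -> keep
  v2 WRITE b 8 -> skip
  v3 WRITE b 47 -> skip
  v4 WRITE b 2 -> skip
  v5 WRITE b 31 -> skip
  v6 WRITE b 49 -> skip
  v7 WRITE b 20 -> skip
  v8 WRITE a 31 -> keep
  v9 WRITE a 37 -> keep
  v10 WRITE a 21 -> keep
  v11 WRITE a 29 -> keep
  v12 WRITE b 4 -> skip
  v13 WRITE b 36 -> skip
  v14 WRITE b 58 -> skip
  v15 WRITE b 14 -> skip
  v16 WRITE a 38 -> drop (> snap)
Collected: [(1, 45), (8, 31), (9, 37), (10, 21), (11, 29)]

Answer: v1 45
v8 31
v9 37
v10 21
v11 29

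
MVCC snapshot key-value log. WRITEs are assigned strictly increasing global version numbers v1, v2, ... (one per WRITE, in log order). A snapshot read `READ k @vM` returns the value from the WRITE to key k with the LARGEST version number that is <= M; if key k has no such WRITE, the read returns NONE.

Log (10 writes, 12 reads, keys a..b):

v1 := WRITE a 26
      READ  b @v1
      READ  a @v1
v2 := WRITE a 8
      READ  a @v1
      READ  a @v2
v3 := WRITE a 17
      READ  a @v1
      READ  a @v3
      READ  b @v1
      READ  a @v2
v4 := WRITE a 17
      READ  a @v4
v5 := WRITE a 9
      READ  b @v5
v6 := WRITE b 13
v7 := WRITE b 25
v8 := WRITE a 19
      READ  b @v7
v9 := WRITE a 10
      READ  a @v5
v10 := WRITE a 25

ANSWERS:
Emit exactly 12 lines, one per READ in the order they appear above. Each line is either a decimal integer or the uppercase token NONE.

Answer: NONE
26
26
8
26
17
NONE
8
17
NONE
25
9

Derivation:
v1: WRITE a=26  (a history now [(1, 26)])
READ b @v1: history=[] -> no version <= 1 -> NONE
READ a @v1: history=[(1, 26)] -> pick v1 -> 26
v2: WRITE a=8  (a history now [(1, 26), (2, 8)])
READ a @v1: history=[(1, 26), (2, 8)] -> pick v1 -> 26
READ a @v2: history=[(1, 26), (2, 8)] -> pick v2 -> 8
v3: WRITE a=17  (a history now [(1, 26), (2, 8), (3, 17)])
READ a @v1: history=[(1, 26), (2, 8), (3, 17)] -> pick v1 -> 26
READ a @v3: history=[(1, 26), (2, 8), (3, 17)] -> pick v3 -> 17
READ b @v1: history=[] -> no version <= 1 -> NONE
READ a @v2: history=[(1, 26), (2, 8), (3, 17)] -> pick v2 -> 8
v4: WRITE a=17  (a history now [(1, 26), (2, 8), (3, 17), (4, 17)])
READ a @v4: history=[(1, 26), (2, 8), (3, 17), (4, 17)] -> pick v4 -> 17
v5: WRITE a=9  (a history now [(1, 26), (2, 8), (3, 17), (4, 17), (5, 9)])
READ b @v5: history=[] -> no version <= 5 -> NONE
v6: WRITE b=13  (b history now [(6, 13)])
v7: WRITE b=25  (b history now [(6, 13), (7, 25)])
v8: WRITE a=19  (a history now [(1, 26), (2, 8), (3, 17), (4, 17), (5, 9), (8, 19)])
READ b @v7: history=[(6, 13), (7, 25)] -> pick v7 -> 25
v9: WRITE a=10  (a history now [(1, 26), (2, 8), (3, 17), (4, 17), (5, 9), (8, 19), (9, 10)])
READ a @v5: history=[(1, 26), (2, 8), (3, 17), (4, 17), (5, 9), (8, 19), (9, 10)] -> pick v5 -> 9
v10: WRITE a=25  (a history now [(1, 26), (2, 8), (3, 17), (4, 17), (5, 9), (8, 19), (9, 10), (10, 25)])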